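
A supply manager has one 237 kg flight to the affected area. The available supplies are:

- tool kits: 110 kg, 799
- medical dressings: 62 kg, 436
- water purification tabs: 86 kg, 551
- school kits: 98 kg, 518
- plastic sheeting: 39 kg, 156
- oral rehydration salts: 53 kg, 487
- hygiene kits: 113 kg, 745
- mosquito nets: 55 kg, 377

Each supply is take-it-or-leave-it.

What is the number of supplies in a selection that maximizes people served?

3

The maximum people served within 237 kg is 1722.
One optimal bundle: tool kits + medical dressings + oral rehydration salts (225 kg).
Any selection reaching 1722 contains exactly 3 supplies.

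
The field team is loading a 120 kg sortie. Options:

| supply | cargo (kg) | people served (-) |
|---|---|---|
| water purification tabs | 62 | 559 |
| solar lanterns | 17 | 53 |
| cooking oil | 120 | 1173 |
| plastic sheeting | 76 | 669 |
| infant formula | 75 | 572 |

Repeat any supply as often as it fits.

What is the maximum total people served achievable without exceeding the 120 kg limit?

The ratio ordering already packs tightly: cooking oil, 120 kg, 1173.
Nothing else within 120 kg beats 1173.

1173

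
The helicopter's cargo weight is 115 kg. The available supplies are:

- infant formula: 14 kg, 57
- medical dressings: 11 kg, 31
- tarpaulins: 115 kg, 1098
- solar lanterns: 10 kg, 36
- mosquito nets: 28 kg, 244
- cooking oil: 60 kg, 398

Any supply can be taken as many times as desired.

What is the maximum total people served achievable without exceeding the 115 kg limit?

1098

Taking tarpaulins: 115 kg used, 1098 in people served.
No other feasible combination exceeds 1098.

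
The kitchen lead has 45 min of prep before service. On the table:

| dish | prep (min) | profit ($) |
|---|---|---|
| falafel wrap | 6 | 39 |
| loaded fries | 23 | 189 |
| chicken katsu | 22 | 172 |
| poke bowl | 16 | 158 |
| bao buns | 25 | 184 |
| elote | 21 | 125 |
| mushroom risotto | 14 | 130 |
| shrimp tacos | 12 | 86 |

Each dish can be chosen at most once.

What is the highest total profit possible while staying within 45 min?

386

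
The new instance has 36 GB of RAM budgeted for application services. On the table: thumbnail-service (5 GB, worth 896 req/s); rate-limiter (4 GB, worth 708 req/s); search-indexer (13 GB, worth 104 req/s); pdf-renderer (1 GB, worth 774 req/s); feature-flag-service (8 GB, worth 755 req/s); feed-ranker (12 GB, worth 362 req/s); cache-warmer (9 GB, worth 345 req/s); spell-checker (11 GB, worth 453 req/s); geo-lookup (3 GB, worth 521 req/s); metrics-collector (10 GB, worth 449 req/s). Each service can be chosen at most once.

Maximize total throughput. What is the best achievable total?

4107

Density check — pdf-renderer 774.00, thumbnail-service 179.20, rate-limiter 177.00 are the best per GB.
Taking the top-ratio services first gives thumbnail-service + rate-limiter + pdf-renderer + feature-flag-service + geo-lookup + metrics-collector for 4103 (31 GB).
The 10 GB tied up in metrics-collector is better spent on spell-checker — total rises to 4107 (32 GB).
The spare 4 GB is too small for any remaining service, and no exchange beats 4107.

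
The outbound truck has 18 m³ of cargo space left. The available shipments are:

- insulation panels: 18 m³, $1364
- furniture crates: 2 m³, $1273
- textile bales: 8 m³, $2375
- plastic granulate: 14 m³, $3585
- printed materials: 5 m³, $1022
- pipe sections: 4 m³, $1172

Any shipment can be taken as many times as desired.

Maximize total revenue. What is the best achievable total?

11457

Density check — furniture crates 636.50, textile bales 296.88, pipe sections 293.00 are the best per m³.
The ratio ordering already packs tightly: 9×furniture crates, 18 m³, 11457.
Every other selection either busts 18 m³ or fails to beat 11457.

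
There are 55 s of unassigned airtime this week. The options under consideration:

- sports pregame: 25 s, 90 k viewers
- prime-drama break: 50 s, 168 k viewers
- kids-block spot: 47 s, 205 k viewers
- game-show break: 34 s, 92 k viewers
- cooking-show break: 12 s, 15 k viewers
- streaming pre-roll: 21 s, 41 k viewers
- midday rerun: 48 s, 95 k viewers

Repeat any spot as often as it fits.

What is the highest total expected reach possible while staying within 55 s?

Best packing: kids-block spot — 47 s, 205 total.

205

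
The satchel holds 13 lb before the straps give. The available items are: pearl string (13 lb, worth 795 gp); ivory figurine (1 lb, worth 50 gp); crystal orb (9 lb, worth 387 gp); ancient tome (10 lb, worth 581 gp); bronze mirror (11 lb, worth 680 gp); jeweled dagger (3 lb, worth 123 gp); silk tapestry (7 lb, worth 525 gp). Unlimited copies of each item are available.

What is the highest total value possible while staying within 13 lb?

825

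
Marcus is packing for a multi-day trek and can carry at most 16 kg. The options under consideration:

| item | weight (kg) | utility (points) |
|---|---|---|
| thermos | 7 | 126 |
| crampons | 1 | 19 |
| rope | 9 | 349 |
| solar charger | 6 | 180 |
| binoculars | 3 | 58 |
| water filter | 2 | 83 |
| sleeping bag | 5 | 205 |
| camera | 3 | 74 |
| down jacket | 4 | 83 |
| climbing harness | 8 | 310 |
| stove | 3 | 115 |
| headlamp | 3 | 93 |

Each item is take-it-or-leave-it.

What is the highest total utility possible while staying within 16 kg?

637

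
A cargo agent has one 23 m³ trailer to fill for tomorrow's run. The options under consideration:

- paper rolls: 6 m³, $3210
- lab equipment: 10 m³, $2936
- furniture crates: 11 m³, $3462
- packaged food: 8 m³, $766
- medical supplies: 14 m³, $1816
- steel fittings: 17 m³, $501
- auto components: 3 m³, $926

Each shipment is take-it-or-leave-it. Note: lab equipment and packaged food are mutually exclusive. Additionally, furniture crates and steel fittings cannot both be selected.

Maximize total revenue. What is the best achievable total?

Paper rolls + furniture crates + auto components uses 20 of the 23 m³ and totals 7598.
The closest alternative, paper rolls + lab equipment + auto components, reaches only 7072.

7598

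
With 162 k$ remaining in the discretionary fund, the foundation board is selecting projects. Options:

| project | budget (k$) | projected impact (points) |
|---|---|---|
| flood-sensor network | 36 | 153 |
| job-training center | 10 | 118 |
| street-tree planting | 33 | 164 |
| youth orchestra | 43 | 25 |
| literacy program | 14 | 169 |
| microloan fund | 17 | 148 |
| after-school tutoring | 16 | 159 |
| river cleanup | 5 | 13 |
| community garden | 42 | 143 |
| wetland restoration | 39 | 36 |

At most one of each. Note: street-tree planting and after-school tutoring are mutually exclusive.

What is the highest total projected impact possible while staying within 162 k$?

Ranking by ratio (projected impact/k$): literacy program 12.07, job-training center 11.80, after-school tutoring 9.94, microloan fund 8.71.
Best packing: flood-sensor network + job-training center + street-tree planting + literacy program + microloan fund + river cleanup + community garden — 157 k$, 908 total.
The spare 5 k$ is too small for any remaining project, and no feasible exchange beats 908.

908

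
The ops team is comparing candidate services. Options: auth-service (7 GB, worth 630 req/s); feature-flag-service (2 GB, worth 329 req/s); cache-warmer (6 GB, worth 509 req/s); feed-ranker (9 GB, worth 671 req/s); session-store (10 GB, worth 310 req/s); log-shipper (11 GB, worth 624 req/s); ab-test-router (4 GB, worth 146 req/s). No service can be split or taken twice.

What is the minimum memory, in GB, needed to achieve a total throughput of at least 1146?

Minimise GB subject to total throughput ≥ 1146.
auth-service + feature-flag-service + cache-warmer reaches 1468 using 15 GB.
Any bundle with less than 15 GB falls short of 1146.

15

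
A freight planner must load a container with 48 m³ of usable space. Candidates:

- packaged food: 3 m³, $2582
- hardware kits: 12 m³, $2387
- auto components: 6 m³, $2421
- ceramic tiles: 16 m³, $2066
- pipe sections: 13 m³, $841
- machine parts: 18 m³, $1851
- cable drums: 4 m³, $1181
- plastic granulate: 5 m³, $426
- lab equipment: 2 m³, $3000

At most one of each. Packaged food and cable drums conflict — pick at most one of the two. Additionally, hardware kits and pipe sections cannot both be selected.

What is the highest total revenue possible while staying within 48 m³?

12882

Packaged food + hardware kits + auto components + ceramic tiles + plastic granulate + lab equipment uses 44 of the 48 m³ and totals 12882.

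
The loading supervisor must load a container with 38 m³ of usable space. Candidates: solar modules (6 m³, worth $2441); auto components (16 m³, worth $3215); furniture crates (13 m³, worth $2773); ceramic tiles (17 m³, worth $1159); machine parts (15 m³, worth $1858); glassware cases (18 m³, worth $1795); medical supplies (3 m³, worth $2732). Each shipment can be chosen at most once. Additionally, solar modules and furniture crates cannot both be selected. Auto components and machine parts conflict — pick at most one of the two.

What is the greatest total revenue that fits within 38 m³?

8720

By revenue per m³: medical supplies 910.67, solar modules 406.83, furniture crates 213.31, auto components 200.94 lead.
Taking auto components + furniture crates + medical supplies: 32 m³ used, 8720 in revenue.
Runner-up solar modules + auto components + medical supplies tops out at 8388.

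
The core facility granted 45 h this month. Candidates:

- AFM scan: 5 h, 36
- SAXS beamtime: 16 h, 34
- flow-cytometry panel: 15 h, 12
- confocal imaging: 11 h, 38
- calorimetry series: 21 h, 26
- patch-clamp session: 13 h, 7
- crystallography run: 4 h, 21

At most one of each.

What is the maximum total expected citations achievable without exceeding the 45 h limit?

129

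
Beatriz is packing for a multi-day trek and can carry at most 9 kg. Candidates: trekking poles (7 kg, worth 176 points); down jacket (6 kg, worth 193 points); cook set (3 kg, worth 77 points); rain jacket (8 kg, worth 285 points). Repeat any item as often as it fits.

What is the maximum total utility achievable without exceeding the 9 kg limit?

285

Rain jacket uses 8 of the 9 kg and totals 285.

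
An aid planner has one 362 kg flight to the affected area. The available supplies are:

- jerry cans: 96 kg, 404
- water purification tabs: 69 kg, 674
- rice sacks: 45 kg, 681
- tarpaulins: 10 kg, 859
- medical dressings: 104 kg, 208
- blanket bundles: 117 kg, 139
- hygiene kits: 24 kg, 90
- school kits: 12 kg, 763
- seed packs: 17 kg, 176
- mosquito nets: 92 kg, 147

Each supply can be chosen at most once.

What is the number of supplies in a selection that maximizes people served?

Best achievable people served is 3765.
One optimal bundle: jerry cans + water purification tabs + rice sacks + tarpaulins + medical dressings + school kits + seed packs (353 kg).
Any selection reaching 3765 contains exactly 7 supplies.

7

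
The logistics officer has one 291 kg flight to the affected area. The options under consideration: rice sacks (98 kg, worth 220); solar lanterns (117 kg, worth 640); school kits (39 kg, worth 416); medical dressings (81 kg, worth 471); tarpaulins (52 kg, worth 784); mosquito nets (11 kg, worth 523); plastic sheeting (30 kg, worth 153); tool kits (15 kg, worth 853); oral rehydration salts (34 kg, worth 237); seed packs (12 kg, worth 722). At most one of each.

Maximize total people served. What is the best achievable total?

4175

Ranking by ratio (people served/kg): seed packs 60.17, tool kits 56.87, mosquito nets 47.55.
Filling by ratio: school kits + medical dressings + tarpaulins + mosquito nets + plastic sheeting + tool kits + oral rehydration salts + seed packs for 4159, with 17 kg left unused.
Replace medical dressings and plastic sheeting with solar lanterns: the trade gains 16 net, giving 4175 at 280 kg.
An exhaustive check of the 1024 subsets confirms 4175.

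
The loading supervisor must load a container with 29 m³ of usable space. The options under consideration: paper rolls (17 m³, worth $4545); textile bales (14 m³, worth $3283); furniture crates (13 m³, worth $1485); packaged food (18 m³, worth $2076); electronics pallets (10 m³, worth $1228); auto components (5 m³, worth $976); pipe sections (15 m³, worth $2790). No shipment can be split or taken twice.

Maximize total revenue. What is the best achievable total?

Density check — paper rolls 267.35, textile bales 234.50, auto components 195.20 are the best per m³.
The ratio heuristic lands on paper rolls + auto components (5521) but leaves 7 m³ idle.
The 22 m³ tied up in paper rolls and auto components is better spent on textile bales + pipe sections — total rises to 6073 (29 m³).

6073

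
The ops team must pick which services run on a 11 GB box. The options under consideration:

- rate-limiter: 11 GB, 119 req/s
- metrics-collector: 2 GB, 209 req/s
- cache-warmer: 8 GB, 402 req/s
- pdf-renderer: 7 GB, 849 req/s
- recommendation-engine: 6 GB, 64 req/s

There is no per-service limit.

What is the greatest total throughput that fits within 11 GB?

Ranking by ratio (throughput/GB): pdf-renderer 121.29, metrics-collector 104.50, cache-warmer 50.25.
Best packing: 2×metrics-collector + pdf-renderer — 11 GB, 1267 total.

1267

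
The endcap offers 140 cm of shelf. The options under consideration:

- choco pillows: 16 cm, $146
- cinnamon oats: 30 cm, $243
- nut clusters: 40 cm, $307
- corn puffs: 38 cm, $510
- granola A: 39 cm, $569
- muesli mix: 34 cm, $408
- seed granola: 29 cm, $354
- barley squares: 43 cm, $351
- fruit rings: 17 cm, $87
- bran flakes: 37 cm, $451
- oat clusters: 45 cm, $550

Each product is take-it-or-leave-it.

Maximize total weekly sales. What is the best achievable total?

1841

Density check — granola A 14.59, corn puffs 13.42, oat clusters 12.22, seed granola 12.21 are the best per cm.
Filling by ratio: choco pillows + corn puffs + granola A + oat clusters for 1775, with 2 cm left unused.
The 61 cm tied up in choco pillows and oat clusters is better spent on muesli mix + seed granola — total rises to 1841 (140 cm).
Every other selection either busts 140 cm or fails to beat 1841.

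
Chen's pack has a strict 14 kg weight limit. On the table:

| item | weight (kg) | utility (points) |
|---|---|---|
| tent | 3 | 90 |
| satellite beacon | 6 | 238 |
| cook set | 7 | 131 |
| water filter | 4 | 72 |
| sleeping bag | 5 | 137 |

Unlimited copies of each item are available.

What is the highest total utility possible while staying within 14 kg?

476

Density check — satellite beacon 39.67, tent 30.00, sleeping bag 27.40, cook set 18.71 are the best per kg.
2×satellite beacon uses 12 of the 14 kg and totals 476.
That's the maximum — no swap from here does better than 476.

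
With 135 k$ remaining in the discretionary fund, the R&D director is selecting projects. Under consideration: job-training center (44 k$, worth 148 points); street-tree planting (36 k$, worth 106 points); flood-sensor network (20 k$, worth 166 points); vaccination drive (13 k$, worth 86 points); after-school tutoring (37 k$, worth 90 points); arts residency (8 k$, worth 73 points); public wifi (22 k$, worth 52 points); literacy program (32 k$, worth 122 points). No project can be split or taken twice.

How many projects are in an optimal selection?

The maximum projected impact within 135 k$ is 605.
One optimal bundle: street-tree planting + flood-sensor network + vaccination drive + arts residency + public wifi + literacy program (131 k$).
Every optimal selection uses 6 projects.

6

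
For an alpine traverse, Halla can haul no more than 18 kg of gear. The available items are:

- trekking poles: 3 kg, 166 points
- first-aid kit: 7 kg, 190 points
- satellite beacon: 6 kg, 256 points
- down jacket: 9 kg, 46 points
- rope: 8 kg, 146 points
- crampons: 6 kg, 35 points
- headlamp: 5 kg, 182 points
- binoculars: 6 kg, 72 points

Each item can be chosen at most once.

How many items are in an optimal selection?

3

Optimal total is 628.
For example first-aid kit + satellite beacon + headlamp achieves it, using 18 kg.
All optima have 3 items.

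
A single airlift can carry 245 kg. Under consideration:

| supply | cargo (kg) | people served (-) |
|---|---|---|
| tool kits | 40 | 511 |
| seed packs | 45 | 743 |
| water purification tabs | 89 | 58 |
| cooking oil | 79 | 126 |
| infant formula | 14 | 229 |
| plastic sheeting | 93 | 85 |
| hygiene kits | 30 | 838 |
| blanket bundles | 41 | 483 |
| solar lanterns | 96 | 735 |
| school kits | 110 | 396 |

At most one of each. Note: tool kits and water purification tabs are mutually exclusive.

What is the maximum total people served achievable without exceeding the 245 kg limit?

3056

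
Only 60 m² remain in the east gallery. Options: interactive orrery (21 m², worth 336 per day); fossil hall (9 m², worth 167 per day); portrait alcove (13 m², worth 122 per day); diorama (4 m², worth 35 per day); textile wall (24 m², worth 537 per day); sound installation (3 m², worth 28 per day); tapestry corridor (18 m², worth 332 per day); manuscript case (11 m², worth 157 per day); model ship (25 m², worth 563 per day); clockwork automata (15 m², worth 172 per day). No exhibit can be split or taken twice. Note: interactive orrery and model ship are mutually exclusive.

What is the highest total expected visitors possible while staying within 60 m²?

1267

Density check — model ship 22.52, textile wall 22.38, fossil hall 18.56 are the best per m².
Fossil hall + textile wall + model ship uses 58 of the 60 m² and totals 1267.
Every other selection either busts 60 m² or breaks a pairing rule or fails to beat 1267.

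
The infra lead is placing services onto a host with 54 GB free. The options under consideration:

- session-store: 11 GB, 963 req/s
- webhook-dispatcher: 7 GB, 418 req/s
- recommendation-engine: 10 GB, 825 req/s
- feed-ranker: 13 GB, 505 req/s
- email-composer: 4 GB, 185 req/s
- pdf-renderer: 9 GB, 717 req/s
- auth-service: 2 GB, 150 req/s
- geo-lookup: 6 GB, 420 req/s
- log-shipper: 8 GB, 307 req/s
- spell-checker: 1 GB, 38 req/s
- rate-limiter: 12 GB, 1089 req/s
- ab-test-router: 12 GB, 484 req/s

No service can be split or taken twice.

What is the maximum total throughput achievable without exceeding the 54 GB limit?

Taking session-store + recommendation-engine + email-composer + pdf-renderer + auth-service + geo-lookup + rate-limiter: 54 GB used, 4349 in throughput.
That's the maximum — no swap from here does better than 4349.

4349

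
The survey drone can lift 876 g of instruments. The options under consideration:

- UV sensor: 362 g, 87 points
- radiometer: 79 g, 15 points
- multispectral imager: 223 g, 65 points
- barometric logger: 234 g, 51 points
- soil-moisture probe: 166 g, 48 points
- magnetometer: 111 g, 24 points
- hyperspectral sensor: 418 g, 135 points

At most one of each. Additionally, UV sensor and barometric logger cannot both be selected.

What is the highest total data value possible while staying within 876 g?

The ratio heuristic lands on multispectral imager + soil-moisture probe + hyperspectral sensor (248) but leaves 69 g idle.
The 166 g tied up in soil-moisture probe is better spent on barometric logger — total rises to 251 (875 g).
Every other selection either busts 876 g or breaks a pairing rule or fails to beat 251.

251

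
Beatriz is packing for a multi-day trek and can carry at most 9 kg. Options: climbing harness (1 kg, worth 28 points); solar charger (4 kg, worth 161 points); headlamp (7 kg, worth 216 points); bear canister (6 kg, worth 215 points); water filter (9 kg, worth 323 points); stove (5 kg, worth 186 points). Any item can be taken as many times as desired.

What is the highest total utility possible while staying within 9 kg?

350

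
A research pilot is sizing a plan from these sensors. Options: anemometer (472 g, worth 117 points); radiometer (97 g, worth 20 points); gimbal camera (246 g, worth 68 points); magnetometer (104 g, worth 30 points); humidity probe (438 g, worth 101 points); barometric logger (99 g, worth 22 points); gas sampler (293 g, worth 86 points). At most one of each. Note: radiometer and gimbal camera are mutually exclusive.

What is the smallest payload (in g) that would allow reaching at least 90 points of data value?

345

Minimise g subject to total data value ≥ 90.
gimbal camera + barometric logger reaches 90 using 345 g.
Any bundle with less than 345 g falls short of 90.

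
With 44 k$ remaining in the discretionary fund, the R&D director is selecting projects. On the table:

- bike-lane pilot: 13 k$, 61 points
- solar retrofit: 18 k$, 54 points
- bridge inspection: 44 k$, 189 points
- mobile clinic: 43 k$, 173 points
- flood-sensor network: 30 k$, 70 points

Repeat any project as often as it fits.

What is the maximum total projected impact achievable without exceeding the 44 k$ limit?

189

A density-first pass picks 3×bike-lane pilot — 183 at 39 k$.
The 39 k$ tied up in 3×bike-lane pilot is better spent on bridge inspection — total rises to 189 (44 k$).
That's the maximum — no swap from here does better than 189.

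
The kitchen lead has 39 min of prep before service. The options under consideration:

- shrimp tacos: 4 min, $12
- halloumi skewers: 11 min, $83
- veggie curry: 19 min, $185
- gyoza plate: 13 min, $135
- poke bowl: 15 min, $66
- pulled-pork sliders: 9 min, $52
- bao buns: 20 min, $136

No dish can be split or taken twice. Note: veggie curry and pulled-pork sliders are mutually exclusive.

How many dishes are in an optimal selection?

Optimal total is 332.
One optimal bundle: shrimp tacos + veggie curry + gyoza plate (36 min).
Any selection reaching 332 contains exactly 3 dishes.

3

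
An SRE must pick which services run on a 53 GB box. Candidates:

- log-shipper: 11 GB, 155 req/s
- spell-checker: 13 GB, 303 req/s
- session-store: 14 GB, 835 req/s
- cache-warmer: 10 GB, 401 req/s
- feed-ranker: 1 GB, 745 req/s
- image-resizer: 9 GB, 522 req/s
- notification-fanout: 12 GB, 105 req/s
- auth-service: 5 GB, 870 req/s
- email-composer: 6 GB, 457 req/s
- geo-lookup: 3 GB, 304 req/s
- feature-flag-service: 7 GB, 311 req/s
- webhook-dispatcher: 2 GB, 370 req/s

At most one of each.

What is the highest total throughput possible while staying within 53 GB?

4504

Ranking by ratio (throughput/GB): feed-ranker 745.00, webhook-dispatcher 185.00, auth-service 174.00.
A density-first pass picks session-store + feed-ranker + image-resizer + auth-service + email-composer + geo-lookup + feature-flag-service + webhook-dispatcher — 4414 at 47 GB.
The 7 GB tied up in feature-flag-service is better spent on cache-warmer — total rises to 4504 (50 GB).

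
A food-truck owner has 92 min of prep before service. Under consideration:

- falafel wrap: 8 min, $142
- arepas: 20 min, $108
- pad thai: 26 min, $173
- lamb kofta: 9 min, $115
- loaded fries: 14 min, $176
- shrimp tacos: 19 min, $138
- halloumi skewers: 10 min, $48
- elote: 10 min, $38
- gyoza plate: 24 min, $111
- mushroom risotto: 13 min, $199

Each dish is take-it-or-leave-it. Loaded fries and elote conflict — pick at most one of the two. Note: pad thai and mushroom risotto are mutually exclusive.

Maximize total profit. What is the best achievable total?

881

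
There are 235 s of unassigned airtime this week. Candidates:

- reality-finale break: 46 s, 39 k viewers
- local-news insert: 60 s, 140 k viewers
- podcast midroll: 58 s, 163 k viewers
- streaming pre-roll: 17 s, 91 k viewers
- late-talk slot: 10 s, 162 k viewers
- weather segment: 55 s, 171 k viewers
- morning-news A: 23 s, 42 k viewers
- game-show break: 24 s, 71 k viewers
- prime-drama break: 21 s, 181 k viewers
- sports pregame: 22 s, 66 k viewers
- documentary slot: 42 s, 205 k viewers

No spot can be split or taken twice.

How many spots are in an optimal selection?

Optimal total is 1044.
podcast midroll + streaming pre-roll + late-talk slot + weather segment + game-show break + prime-drama break + documentary slot hits 1044 at 227 s.
Any selection reaching 1044 contains exactly 7 spots.

7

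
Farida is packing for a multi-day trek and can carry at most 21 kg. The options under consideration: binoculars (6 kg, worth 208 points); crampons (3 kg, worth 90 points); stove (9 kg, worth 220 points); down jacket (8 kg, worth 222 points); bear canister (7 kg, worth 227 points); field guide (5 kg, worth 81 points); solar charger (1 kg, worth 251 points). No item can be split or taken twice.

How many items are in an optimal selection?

Optimal total is 790.
crampons + down jacket + bear canister + solar charger hits 790 at 19 kg.
Any selection reaching 790 contains exactly 4 items.

4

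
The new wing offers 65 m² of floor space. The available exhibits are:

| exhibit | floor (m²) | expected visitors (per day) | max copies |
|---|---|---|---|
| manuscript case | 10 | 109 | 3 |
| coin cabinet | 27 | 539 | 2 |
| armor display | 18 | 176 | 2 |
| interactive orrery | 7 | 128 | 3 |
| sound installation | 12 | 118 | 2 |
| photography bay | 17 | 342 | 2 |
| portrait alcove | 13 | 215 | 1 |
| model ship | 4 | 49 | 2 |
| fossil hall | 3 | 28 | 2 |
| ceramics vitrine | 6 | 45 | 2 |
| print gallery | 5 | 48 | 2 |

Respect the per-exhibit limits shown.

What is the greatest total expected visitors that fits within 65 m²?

The ratio ordering already packs tightly: coin cabinet + 2×photography bay + model ship, 65 m², 1272.
Every other selection either busts 65 m² or exceeds an availability limit or fails to beat 1272.

1272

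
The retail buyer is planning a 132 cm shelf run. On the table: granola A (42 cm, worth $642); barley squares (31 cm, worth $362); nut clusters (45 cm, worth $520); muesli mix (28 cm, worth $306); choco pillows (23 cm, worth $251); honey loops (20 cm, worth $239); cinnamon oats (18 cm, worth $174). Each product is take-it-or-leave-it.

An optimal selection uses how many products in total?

4

Optimal total is 1652.
One optimal bundle: granola A + nut clusters + choco pillows + honey loops (130 cm).
All optima have 4 products.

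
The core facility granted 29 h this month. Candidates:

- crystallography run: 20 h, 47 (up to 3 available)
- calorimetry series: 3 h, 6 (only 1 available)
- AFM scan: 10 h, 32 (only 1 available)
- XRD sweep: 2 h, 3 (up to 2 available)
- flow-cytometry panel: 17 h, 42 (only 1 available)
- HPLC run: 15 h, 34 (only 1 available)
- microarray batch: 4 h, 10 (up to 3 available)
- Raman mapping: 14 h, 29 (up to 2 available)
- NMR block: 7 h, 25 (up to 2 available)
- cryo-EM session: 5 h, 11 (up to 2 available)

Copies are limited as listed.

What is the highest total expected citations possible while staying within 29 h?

Density check — NMR block 3.57, AFM scan 3.20, microarray batch 2.50 are the best per h.
Filling by ratio: AFM scan + microarray batch + 2×NMR block for 92, with 1 h left unused.
Replace microarray batch with cryo-EM session: the trade gains 1 net, giving 93 at 29 h.
Nothing else within 29 h beats 93.

93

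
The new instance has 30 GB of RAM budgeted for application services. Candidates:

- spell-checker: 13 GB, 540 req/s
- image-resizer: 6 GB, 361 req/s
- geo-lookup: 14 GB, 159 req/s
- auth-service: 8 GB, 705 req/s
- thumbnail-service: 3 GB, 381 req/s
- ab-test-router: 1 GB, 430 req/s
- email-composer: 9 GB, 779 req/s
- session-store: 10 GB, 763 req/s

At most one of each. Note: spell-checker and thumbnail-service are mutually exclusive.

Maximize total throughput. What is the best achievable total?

Greedy by ratio would take image-resizer + auth-service + thumbnail-service + ab-test-router + email-composer: 27 GB used, total 2656.
Dropping auth-service frees 8 GB; slotting in session-store (10 GB) lifts the total to 2714 at 29 GB.
Every other selection either busts 30 GB or breaks a pairing rule or fails to beat 2714.

2714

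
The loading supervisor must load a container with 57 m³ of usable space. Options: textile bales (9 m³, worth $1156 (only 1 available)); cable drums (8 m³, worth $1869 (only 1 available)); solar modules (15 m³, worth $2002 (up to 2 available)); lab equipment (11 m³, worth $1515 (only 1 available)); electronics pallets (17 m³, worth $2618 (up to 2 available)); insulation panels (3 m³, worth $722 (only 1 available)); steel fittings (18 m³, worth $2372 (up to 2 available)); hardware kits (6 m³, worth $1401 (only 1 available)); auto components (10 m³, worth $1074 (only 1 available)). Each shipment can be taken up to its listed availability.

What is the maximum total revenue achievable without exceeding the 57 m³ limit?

Ranking by ratio (revenue/m³): insulation panels 240.67, cable drums 233.62, hardware kits 233.50, electronics pallets 154.00.
Filling by ratio: cable drums + 2×electronics pallets + insulation panels + hardware kits for 9228, with 6 m³ left unused.
The 3 m³ tied up in insulation panels is better spent on textile bales — total rises to 9662 (57 m³).

9662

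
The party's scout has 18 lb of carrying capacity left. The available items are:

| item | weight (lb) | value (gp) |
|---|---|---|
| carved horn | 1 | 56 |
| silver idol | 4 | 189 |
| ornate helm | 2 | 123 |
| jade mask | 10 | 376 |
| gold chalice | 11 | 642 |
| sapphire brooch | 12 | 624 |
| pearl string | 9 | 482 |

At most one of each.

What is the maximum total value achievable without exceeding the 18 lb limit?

1010

The ratio ordering already packs tightly: carved horn + silver idol + ornate helm + gold chalice, 18 lb, 1010.
That's the maximum — no swap from here does better than 1010.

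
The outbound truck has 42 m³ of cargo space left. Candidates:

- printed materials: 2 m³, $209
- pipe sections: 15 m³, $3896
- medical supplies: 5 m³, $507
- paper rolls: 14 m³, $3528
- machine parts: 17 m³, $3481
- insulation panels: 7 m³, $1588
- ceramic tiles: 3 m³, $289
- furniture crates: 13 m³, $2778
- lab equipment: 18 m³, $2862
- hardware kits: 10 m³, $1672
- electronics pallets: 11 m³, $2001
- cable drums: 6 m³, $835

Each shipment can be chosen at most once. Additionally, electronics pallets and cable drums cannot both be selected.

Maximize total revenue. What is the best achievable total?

By revenue per m³: pipe sections 259.73, paper rolls 252.00, insulation panels 226.86, furniture crates 213.69 lead.
Taking the top-ratio shipments first gives pipe sections + paper rolls + insulation panels + cable drums for 9847 (42 m³).
Dropping insulation panels and cable drums frees 13 m³; slotting in furniture crates (13 m³) lifts the total to 10202 at 42 m³.
Nothing else feasible within 42 m³ beats 10202.

10202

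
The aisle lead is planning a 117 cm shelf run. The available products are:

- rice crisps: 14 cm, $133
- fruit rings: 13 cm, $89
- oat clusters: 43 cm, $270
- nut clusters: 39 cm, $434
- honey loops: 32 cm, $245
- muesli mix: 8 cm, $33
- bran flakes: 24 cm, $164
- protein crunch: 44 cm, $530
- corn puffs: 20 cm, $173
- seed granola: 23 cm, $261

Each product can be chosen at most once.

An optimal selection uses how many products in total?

Optimal total is 1270.
For example rice crisps + nut clusters + protein crunch + corn puffs achieves it, using 117 cm.
All optima have 4 products.

4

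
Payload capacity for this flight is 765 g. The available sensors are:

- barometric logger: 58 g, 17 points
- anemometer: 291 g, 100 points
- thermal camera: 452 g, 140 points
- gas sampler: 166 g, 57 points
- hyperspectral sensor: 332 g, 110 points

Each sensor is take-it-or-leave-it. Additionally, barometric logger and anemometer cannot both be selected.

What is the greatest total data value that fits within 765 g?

240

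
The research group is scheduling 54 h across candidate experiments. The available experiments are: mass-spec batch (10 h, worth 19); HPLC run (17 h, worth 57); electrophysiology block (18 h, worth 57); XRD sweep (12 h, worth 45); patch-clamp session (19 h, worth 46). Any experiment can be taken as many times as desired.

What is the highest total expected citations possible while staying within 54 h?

192

Density check — XRD sweep 3.75, HPLC run 3.35, electrophysiology block 3.17 are the best per h.
A density-first pass picks 4×XRD sweep — 180 at 48 h.
Replace XRD sweep with HPLC run: the trade gains 12 net, giving 192 at 53 h.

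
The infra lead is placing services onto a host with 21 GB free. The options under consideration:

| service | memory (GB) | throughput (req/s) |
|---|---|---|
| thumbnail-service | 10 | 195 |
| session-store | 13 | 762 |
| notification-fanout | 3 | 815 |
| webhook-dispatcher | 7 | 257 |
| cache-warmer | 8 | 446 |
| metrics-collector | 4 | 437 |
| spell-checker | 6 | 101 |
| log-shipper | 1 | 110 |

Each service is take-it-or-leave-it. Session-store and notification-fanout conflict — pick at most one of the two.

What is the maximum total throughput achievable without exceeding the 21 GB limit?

1808

Density check — notification-fanout 271.67, log-shipper 110.00, metrics-collector 109.25, session-store 58.62 are the best per GB.
Notification-fanout + cache-warmer + metrics-collector + log-shipper uses 16 of the 21 GB and totals 1808.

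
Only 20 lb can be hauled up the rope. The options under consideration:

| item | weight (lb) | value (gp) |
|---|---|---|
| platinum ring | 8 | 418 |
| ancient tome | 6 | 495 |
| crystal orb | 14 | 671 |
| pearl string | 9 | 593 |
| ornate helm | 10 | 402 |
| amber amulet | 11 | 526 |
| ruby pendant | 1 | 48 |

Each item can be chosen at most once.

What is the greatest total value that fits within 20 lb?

1166

The ratio heuristic lands on ancient tome + pearl string + ruby pendant (1136) but leaves 4 lb idle.
Replace pearl string and ruby pendant with crystal orb: the trade gains 30 net, giving 1166 at 20 lb.
That's the maximum — no swap from here does better than 1166.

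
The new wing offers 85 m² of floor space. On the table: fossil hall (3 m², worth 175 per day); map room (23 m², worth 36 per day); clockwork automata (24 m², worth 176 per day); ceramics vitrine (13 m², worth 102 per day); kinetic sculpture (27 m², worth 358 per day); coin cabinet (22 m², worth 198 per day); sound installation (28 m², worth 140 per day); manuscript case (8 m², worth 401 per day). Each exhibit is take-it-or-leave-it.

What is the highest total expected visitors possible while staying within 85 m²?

Density check — fossil hall 58.33, manuscript case 50.12, kinetic sculpture 13.26, coin cabinet 9.00 are the best per m².
Filling by ratio: fossil hall + ceramics vitrine + kinetic sculpture + coin cabinet + manuscript case for 1234, with 12 m² left unused.
Dropping ceramics vitrine frees 13 m²; slotting in clockwork automata (24 m²) lifts the total to 1308 at 84 m².
The closest alternative, fossil hall + ceramics vitrine + kinetic sculpture + coin cabinet + manuscript case, reaches only 1234.

1308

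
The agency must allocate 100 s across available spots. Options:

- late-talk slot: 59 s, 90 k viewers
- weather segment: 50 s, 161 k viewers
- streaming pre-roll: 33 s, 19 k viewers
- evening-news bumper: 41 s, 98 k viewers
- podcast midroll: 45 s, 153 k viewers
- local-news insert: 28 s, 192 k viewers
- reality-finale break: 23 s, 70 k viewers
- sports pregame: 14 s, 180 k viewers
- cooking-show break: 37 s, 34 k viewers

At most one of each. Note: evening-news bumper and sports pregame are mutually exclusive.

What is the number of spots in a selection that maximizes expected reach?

3

The maximum expected reach within 100 s is 533.
One optimal bundle: weather segment + local-news insert + sports pregame (92 s).
Every optimal selection uses 3 spots.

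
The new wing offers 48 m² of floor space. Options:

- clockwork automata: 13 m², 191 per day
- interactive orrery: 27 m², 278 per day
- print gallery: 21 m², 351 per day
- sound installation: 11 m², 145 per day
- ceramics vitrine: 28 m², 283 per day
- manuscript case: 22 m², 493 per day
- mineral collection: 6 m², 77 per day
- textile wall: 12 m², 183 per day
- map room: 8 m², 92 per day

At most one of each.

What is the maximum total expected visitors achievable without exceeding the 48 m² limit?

867

A density-first pass picks print gallery + manuscript case — 844 at 43 m².
Dropping print gallery frees 21 m²; slotting in clockwork automata + textile wall (25 m²) lifts the total to 867 at 47 m².
Next best is manuscript case + mineral collection + textile wall + map room at 845 (48 m²) — short by 22.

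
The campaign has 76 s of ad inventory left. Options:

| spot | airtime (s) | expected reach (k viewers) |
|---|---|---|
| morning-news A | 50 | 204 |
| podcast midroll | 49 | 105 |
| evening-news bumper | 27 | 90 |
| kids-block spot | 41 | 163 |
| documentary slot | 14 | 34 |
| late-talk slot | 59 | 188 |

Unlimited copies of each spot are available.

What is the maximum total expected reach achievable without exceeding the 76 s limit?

A density-first pass picks morning-news A + documentary slot — 238 at 64 s.
The 64 s tied up in morning-news A and documentary slot is better spent on evening-news bumper + kids-block spot — total rises to 253 (68 s).
Nothing else within 76 s beats 253.

253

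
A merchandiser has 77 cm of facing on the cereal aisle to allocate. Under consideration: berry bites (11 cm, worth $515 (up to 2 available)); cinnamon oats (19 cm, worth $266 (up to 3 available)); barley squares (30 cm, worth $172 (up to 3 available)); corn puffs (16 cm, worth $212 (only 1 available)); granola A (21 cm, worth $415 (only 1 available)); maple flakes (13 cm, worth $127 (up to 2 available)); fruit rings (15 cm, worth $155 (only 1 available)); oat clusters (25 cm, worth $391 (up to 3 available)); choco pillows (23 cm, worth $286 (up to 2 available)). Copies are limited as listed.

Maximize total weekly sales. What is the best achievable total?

1866

Filling by ratio: 2×berry bites + granola A + oat clusters for 1836, with 9 cm left unused.
The 25 cm tied up in oat clusters is better spent on cinnamon oats + fruit rings — total rises to 1866 (77 cm).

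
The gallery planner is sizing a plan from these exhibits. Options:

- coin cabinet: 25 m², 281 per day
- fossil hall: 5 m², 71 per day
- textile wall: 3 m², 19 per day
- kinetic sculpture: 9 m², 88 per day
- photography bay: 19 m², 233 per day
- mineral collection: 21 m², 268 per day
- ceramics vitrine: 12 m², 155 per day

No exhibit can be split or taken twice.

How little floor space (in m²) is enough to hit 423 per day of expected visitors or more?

33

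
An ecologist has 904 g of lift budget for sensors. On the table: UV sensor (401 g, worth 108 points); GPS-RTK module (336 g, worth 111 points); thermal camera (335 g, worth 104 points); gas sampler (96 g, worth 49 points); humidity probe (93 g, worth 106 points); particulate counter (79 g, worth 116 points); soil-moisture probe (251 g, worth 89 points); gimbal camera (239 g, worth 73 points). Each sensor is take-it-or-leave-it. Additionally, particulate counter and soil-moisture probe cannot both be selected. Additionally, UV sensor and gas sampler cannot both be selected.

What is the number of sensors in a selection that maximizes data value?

The maximum data value within 904 g is 455.
For example GPS-RTK module + gas sampler + humidity probe + particulate counter + gimbal camera achieves it, using 843 g.
Any selection reaching 455 contains exactly 5 sensors.

5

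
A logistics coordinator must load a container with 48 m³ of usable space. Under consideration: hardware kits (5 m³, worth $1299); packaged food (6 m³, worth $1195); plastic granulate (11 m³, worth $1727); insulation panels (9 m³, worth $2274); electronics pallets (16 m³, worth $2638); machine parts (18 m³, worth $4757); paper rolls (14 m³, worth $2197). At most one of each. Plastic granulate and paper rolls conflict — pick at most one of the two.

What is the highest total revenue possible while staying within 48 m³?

Ranking by ratio (revenue/m³): machine parts 264.28, hardware kits 259.80, insulation panels 252.67.
Filling by ratio: hardware kits + packaged food + insulation panels + machine parts for 9525, with 10 m³ left unused.
Replace packaged food with electronics pallets: the trade gains 1443 net, giving 10968 at 48 m³.
Runner-up hardware kits + insulation panels + machine parts + paper rolls tops out at 10527.

10968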